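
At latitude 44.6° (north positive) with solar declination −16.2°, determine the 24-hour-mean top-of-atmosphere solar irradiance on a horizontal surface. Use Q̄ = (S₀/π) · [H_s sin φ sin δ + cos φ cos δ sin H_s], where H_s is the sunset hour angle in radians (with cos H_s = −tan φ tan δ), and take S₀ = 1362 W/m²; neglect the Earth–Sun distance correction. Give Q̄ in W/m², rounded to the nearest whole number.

cos H_s = −tan(44.6°) · tan(-16.2°) = 0.2865, so H_s = arccos(0.2865) = 73.35°. In radians, H_s = 1.2802.
H_s sin φ sin δ = 1.2802 × 0.7022 × -0.2790 = -0.2508.
cos φ cos δ sin H_s = 0.7120 × 0.9603 × 0.9581 = 0.6551.
Q̄ = (1362/π) × (-0.2508 + 0.6551) = 433.54 × 0.4043 = 175.28 W/m².

175 W/m²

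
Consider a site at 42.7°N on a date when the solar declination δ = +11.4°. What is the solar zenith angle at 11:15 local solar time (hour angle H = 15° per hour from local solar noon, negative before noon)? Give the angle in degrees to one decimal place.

Hour angle H = 15° × (11.25 − 12) = -11.25°.
cos θ_z = sin φ sin δ + cos φ cos δ cos H = (0.6782)(0.1977) + (0.7349)(0.9803)(0.9808) = 0.8407.
θ_z = arccos(0.8407) = 32.79°.

32.8°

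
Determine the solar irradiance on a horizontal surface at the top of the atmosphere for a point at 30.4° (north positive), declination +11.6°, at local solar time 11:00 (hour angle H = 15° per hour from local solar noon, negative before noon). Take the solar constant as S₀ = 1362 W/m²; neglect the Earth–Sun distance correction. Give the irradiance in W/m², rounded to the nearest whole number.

1250 W/m²

Hour angle H = 15° × (11 − 12) = -15.00°.
cos θ_z = sin φ sin δ + cos φ cos δ cos H = (0.5060)(0.2011) + (0.8625)(0.9796)(0.9659) = 0.9179.
Top-of-atmosphere irradiance = S₀ cos θ_z = 1362 × 0.9179 = 1250.18 W/m².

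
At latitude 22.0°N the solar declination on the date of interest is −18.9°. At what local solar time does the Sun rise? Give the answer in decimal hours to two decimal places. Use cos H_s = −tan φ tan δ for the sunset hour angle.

6.53 h

cos H_s = −tan(22.0°) · tan(-18.9°) = 0.1383, so H_s = arccos(0.1383) = 82.05°.
Sunrise is at 12 − H_s/15 = 12 − 5.470 = 6.530 h local solar time.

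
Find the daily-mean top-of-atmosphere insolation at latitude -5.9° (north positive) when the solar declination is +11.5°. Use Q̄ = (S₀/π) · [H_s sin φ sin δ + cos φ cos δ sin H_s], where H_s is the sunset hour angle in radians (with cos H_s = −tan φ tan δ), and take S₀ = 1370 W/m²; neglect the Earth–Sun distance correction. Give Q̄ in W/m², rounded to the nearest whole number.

−tan φ tan δ = −(-0.1033)(0.2035) = 0.0210; H_s = arccos(0.0210) = 88.80°. In radians, H_s = 1.5499.
H_s sin φ sin δ = 1.5499 × -0.1028 × 0.1994 = -0.0318.
cos φ cos δ sin H_s = 0.9947 × 0.9799 × 0.9998 = 0.9745.
Q̄ = (1370/π) × (-0.0318 + 0.9745) = 436.08 × 0.9427 = 411.09 W/m².

411 W/m²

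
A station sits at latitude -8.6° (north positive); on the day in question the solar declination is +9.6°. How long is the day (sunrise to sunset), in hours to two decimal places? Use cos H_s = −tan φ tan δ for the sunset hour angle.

11.80 hours

The sunset hour angle satisfies cos H_s = −tan φ tan δ = 0.0256, giving H_s = 88.53°.
Day length = 2 H_s / 15° h⁻¹ = 177.06° / 15 = 11.804 h.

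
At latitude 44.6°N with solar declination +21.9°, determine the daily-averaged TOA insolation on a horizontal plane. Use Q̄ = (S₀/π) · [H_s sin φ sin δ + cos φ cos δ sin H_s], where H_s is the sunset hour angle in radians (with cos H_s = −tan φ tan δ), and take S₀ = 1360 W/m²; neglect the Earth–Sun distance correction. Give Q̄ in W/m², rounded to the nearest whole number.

487 W/m²

cos H_s = −tan(44.6°) · tan(21.9°) = -0.3964, so H_s = arccos(-0.3964) = 113.35°. In radians, H_s = 1.9783.
H_s sin φ sin δ = 1.9783 × 0.7022 × 0.3730 = 0.5182.
cos φ cos δ sin H_s = 0.7120 × 0.9278 × 0.9181 = 0.6065.
Q̄ = (1360/π) × (0.5182 + 0.6065) = 432.90 × 1.1247 = 486.88 W/m².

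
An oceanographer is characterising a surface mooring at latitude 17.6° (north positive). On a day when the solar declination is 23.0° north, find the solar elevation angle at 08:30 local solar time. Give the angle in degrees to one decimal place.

40.7°

Hour angle H = 15° × (8.5 − 12) = -52.50°.
cos θ_z = sin(17.6°) sin(23.0°) + cos(17.6°) cos(23.0°) cos(-52.50°) = 0.1181 + 0.5341 = 0.6522.
θ_z = arccos(0.6522) = 49.29°, so the elevation is 90° − 49.29° = 40.71°.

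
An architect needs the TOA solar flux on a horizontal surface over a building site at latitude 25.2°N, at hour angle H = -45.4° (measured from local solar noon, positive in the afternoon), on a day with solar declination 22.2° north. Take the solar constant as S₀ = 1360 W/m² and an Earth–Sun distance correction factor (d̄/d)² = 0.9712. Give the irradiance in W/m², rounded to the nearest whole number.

989 W/m²

With φ = 25.2°, δ = 22.2°, H = -45.40°: sin φ sin δ = 0.1609, cos φ cos δ cos H = 0.5882, so cos θ_z = 0.7491.
Top-of-atmosphere irradiance = S₀ (d̄/d)² cos θ_z = 1360 × 0.9712 × 0.7491 = 989.44 W/m².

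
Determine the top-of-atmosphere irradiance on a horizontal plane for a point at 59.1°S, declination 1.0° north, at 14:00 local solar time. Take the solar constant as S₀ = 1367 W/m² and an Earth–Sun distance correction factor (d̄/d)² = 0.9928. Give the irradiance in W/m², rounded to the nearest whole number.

Hour angle H = 15° × (14 − 12) = 30.00°.
cos θ_z = sin φ sin δ + cos φ cos δ cos H = (-0.8581)(0.0175) + (0.5135)(0.9998)(0.8660) = 0.4296.
Top-of-atmosphere irradiance = S₀ (d̄/d)² cos θ_z = 1367 × 0.9928 × 0.4296 = 583.03 W/m².

583 W/m²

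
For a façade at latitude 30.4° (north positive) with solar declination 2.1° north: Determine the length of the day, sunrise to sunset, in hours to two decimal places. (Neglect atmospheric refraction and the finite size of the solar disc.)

cos H_s = −tan(30.4°) · tan(2.1°) = -0.0215, so H_s = arccos(-0.0215) = 91.23°.
Day length = 2 H_s / 15° h⁻¹ = 182.46° / 15 = 12.164 h.

12.16 hours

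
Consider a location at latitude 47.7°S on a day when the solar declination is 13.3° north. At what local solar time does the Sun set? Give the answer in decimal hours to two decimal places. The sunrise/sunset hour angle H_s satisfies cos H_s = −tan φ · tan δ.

17.00 h

The sunset hour angle satisfies cos H_s = −tan φ tan δ = 0.2598, giving H_s = 74.94°.
Sunset is at 12 + H_s/15 = 12 + 4.996 = 16.996 h local solar time.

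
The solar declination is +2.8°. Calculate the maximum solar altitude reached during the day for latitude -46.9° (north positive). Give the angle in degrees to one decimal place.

40.3°

At local solar noon the hour angle is zero, so the elevation is 90° − |φ − δ| = 90° − |-46.9° − (2.8°)| = 90° − 49.7° = 40.3°.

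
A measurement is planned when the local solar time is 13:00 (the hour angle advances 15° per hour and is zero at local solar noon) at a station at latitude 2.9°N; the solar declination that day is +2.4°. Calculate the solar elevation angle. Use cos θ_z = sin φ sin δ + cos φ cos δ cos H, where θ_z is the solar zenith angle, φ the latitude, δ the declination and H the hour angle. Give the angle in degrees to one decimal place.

Hour angle H = 15° × (13 − 12) = 15.00°.
cos θ_z = sin φ sin δ + cos φ cos δ cos H = (0.0506)(0.0419) + (0.9987)(0.9991)(0.9659) = 0.9659.
θ_z = arccos(0.9659) = 15.01°, so the elevation is 90° − 15.01° = 74.99°.

75.0°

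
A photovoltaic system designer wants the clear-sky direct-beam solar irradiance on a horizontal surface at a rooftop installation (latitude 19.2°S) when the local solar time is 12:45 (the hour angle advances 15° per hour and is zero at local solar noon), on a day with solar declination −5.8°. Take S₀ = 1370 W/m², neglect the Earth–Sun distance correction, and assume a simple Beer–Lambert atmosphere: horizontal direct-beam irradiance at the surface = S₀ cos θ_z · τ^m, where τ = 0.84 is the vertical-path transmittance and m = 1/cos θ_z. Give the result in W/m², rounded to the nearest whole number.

Hour angle H = 15° × (12.75 − 12) = 11.25°.
cos θ_z = sin(-19.2°) sin(-5.8°) + cos(-19.2°) cos(-5.8°) cos(11.25°) = 0.0332 + 0.9215 = 0.9547.
Air mass m = 1/cos θ_z = 1/0.9547 = 1.047; τ^m = 0.84^1.047 = 0.8331.
Surface direct beam = 1370 × 0.9547 × 0.8331 = 1089.64 W/m².

1090 W/m²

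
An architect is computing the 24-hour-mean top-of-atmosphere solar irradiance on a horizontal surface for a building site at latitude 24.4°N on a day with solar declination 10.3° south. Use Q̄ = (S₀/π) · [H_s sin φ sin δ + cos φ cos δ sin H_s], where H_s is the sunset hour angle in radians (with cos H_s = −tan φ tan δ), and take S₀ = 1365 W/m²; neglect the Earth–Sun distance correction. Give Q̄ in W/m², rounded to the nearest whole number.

340 W/m²

−tan φ tan δ = −(0.4536)(-0.1817) = 0.0824; H_s = arccos(0.0824) = 85.27°. In radians, H_s = 1.4882.
H_s sin φ sin δ = 1.4882 × 0.4131 × -0.1788 = -0.1099.
cos φ cos δ sin H_s = 0.9107 × 0.9839 × 0.9966 = 0.8930.
Q̄ = (1365/π) × (-0.1099 + 0.8930) = 434.49 × 0.7831 = 340.25 W/m².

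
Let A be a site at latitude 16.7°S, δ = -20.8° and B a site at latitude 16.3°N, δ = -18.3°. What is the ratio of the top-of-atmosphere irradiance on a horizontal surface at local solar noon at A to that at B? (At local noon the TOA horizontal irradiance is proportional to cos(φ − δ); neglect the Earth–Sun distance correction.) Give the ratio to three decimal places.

A: cos θ_z = cos(-16.7° − (-20.8°)) = 0.9974.
B: cos θ_z = cos(16.3° − (-18.3°)) = 0.8231.
Ratio A/B = 0.9974 / 0.8231 = 1.2118.

1.212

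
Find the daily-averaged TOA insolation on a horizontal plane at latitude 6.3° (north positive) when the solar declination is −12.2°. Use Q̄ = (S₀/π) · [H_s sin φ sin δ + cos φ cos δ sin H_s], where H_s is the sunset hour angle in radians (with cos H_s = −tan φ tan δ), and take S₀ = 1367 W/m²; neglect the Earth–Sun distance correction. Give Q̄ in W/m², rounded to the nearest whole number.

407 W/m²

−tan φ tan δ = −(0.1104)(-0.2162) = 0.0239; H_s = arccos(0.0239) = 88.63°. In radians, H_s = 1.5469.
H_s sin φ sin δ = 1.5469 × 0.1097 × -0.2113 = -0.0359.
cos φ cos δ sin H_s = 0.9940 × 0.9774 × 0.9997 = 0.9712.
Q̄ = (1367/π) × (-0.0359 + 0.9712) = 435.13 × 0.9353 = 406.98 W/m².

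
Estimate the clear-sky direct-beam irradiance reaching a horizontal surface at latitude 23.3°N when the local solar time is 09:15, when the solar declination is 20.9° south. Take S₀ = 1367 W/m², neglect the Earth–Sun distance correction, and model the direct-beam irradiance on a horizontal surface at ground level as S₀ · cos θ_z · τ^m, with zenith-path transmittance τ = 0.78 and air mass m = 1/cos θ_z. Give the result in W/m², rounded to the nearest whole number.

421 W/m²

Hour angle H = 15° × (9.25 − 12) = -41.25°.
cos θ_z = sin φ sin δ + cos φ cos δ cos H = (0.3955)(-0.3567) + (0.9184)(0.9342)(0.7518) = 0.5039.
Air mass m = 1/cos θ_z = 1/0.5039 = 1.985; τ^m = 0.78^1.985 = 0.6107.
Surface direct beam = 1367 × 0.5039 × 0.6107 = 420.67 W/m².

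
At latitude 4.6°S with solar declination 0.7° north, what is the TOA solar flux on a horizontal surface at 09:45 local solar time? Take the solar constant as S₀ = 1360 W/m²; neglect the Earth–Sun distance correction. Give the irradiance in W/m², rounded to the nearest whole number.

1126 W/m²

Hour angle H = 15° × (9.75 − 12) = -33.75°.
With φ = -4.6°, δ = 0.7°, H = -33.75°: sin φ sin δ = -0.0010, cos φ cos δ cos H = 0.8287, so cos θ_z = 0.8277.
Top-of-atmosphere irradiance = S₀ cos θ_z = 1360 × 0.8277 = 1125.67 W/m².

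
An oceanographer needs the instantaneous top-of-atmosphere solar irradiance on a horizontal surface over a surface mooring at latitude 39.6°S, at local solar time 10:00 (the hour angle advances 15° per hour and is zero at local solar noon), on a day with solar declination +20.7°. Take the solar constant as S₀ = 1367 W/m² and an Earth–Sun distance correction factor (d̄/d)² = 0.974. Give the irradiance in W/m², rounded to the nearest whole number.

531 W/m²

Hour angle H = 15° × (10 − 12) = -30.00°.
cos θ_z = sin φ sin δ + cos φ cos δ cos H = (-0.6374)(0.3535) + (0.7705)(0.9354)(0.8660) = 0.3988.
Top-of-atmosphere irradiance = S₀ (d̄/d)² cos θ_z = 1367 × 0.974 × 0.3988 = 530.99 W/m².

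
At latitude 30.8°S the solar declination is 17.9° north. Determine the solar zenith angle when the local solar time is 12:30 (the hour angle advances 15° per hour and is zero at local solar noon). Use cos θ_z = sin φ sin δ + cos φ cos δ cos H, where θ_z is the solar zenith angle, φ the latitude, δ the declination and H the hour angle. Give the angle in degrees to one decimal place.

Hour angle H = 15° × (12.5 − 12) = 7.50°.
cos θ_z = sin φ sin δ + cos φ cos δ cos H = (-0.5120)(0.3074) + (0.8590)(0.9516)(0.9914) = 0.6530.
θ_z = arccos(0.6530) = 49.23°.

49.2°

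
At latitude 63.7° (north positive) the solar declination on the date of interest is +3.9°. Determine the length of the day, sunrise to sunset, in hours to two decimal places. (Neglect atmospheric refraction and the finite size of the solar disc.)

13.06 hours

−tan φ tan δ = −(2.0233)(0.0682) = -0.1380; H_s = arccos(-0.1380) = 97.93°.
Day length = 2 H_s / 15° h⁻¹ = 195.86° / 15 = 13.057 h.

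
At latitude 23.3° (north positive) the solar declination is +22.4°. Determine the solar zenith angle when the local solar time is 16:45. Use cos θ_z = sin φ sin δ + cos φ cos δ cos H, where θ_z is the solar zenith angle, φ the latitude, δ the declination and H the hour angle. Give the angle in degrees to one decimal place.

Hour angle H = 15° × (16.75 − 12) = 71.25°.
cos θ_z = sin(23.3°) sin(22.4°) + cos(23.3°) cos(22.4°) cos(71.25°) = 0.1507 + 0.2729 = 0.4236.
θ_z = arccos(0.4236) = 64.94°.

64.9°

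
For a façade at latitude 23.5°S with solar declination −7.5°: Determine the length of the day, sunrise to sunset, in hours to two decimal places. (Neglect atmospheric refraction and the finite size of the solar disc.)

The sunset hour angle satisfies cos H_s = −tan φ tan δ = -0.0572, giving H_s = 93.28°.
Day length = 2 H_s / 15° h⁻¹ = 186.56° / 15 = 12.437 h.

12.44 hours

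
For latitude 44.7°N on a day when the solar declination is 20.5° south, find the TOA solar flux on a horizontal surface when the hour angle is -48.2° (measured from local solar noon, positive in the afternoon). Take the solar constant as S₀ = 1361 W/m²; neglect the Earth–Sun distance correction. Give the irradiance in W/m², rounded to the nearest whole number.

cos θ_z = sin(44.7°) sin(-20.5°) + cos(44.7°) cos(-20.5°) cos(-48.20°) = -0.2463 + 0.4438 = 0.1975.
Top-of-atmosphere irradiance = S₀ cos θ_z = 1361 × 0.1975 = 268.80 W/m².

269 W/m²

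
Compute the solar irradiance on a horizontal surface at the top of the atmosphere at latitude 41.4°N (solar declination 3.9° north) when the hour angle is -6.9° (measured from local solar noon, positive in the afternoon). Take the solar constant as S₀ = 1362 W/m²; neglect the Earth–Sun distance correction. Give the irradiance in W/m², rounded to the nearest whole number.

With φ = 41.4°, δ = 3.9°, H = -6.90°: sin φ sin δ = 0.0450, cos φ cos δ cos H = 0.7430, so cos θ_z = 0.7880.
Top-of-atmosphere irradiance = S₀ cos θ_z = 1362 × 0.7880 = 1073.26 W/m².

1073 W/m²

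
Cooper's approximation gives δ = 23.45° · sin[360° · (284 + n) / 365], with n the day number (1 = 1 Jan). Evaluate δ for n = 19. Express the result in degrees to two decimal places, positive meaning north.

360 × (284 + 19) / 365 = 298.849°; sin(298.849°) = -0.8759.
δ = 23.45 × -0.8759 = -20.540° ≈ -20.54°.

-20.54°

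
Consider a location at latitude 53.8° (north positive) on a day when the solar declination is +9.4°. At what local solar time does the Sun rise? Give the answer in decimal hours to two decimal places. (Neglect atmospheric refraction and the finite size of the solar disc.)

5.13 h

−tan φ tan δ = −(1.3663)(0.1655) = -0.2261; H_s = arccos(-0.2261) = 103.07°.
Sunrise is at 12 − H_s/15 = 12 − 6.871 = 5.129 h local solar time.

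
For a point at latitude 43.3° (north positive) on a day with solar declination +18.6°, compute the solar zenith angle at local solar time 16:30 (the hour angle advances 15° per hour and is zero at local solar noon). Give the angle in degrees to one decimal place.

Hour angle H = 15° × (16.5 − 12) = 67.50°.
cos θ_z = sin(43.3°) sin(18.6°) + cos(43.3°) cos(18.6°) cos(67.50°) = 0.2187 + 0.2640 = 0.4827.
θ_z = arccos(0.4827) = 61.14°.

61.1°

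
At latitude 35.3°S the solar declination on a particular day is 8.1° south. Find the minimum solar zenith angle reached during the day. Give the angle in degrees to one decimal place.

At local solar noon the hour angle is zero, so the zenith angle is |φ − δ| = |-35.3° − (-8.1°)| = 27.2°.

27.2°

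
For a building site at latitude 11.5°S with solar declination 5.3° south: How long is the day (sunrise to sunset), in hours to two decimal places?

−tan φ tan δ = −(-0.2035)(-0.0928) = -0.0189; H_s = arccos(-0.0189) = 91.08°.
Day length = 2 H_s / 15° h⁻¹ = 182.16° / 15 = 12.144 h.

12.14 hours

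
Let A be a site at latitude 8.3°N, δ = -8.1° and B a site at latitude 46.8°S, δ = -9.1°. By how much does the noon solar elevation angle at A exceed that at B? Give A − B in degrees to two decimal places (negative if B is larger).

A: 90° − |8.3 − (-8.1)| = 73.60°.
B: 90° − |-46.8 − (-9.1)| = 52.30°.
A − B = 73.60 − 52.30 = 21.30°.

+21.30°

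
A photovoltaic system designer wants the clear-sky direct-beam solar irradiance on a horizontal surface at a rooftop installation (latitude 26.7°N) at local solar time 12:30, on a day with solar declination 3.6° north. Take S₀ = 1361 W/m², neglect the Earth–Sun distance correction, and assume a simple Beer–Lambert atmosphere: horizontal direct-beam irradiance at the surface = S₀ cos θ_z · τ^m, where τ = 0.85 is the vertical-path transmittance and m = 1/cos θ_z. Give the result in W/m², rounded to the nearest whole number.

1039 W/m²

Hour angle H = 15° × (12.5 − 12) = 7.50°.
With φ = 26.7°, δ = 3.6°, H = 7.50°: sin φ sin δ = 0.0282, cos φ cos δ cos H = 0.8840, so cos θ_z = 0.9122.
Air mass m = 1/cos θ_z = 1/0.9122 = 1.096; τ^m = 0.85^1.096 = 0.8368.
Surface direct beam = 1361 × 0.9122 × 0.8368 = 1038.89 W/m².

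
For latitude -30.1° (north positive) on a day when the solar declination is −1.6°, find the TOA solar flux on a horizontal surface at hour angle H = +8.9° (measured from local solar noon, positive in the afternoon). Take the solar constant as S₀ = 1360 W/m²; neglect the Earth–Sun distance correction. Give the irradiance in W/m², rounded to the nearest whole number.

cos θ_z = sin φ sin δ + cos φ cos δ cos H = (-0.5015)(-0.0279) + (0.8652)(0.9996)(0.9880) = 0.8685.
Top-of-atmosphere irradiance = S₀ cos θ_z = 1360 × 0.8685 = 1181.16 W/m².

1181 W/m²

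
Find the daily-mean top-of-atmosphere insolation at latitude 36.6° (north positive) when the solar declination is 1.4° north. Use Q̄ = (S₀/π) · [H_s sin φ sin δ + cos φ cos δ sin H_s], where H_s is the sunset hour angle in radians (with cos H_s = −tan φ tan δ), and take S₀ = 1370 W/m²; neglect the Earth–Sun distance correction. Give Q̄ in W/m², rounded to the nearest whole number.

360 W/m²

cos H_s = −tan(36.6°) · tan(1.4°) = -0.0182, so H_s = arccos(-0.0182) = 91.04°. In radians, H_s = 1.5889.
H_s sin φ sin δ = 1.5889 × 0.5962 × 0.0244 = 0.0231.
cos φ cos δ sin H_s = 0.8028 × 0.9997 × 0.9998 = 0.8024.
Q̄ = (1370/π) × (0.0231 + 0.8024) = 436.08 × 0.8255 = 359.98 W/m².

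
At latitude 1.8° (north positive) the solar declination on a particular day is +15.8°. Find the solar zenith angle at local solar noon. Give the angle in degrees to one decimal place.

14.0°

At local solar noon the hour angle is zero, so the zenith angle is |φ − δ| = |1.8° − (15.8°)| = 14.0°.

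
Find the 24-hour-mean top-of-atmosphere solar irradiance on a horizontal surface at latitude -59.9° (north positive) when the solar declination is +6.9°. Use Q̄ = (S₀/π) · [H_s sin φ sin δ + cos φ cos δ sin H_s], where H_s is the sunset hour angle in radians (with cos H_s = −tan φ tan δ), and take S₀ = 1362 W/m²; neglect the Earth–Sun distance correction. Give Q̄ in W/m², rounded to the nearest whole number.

−tan φ tan δ = −(-1.7251)(0.1210) = 0.2087; H_s = arccos(0.2087) = 77.95°. In radians, H_s = 1.3605.
H_s sin φ sin δ = 1.3605 × -0.8652 × 0.1201 = -0.1414.
cos φ cos δ sin H_s = 0.5015 × 0.9928 × 0.9780 = 0.4869.
Q̄ = (1362/π) × (-0.1414 + 0.4869) = 433.54 × 0.3455 = 149.79 W/m².

150 W/m²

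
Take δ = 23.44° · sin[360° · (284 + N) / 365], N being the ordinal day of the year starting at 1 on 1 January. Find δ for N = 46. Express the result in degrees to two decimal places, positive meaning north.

-13.28°

360 × (284 + 46) / 365 = 325.479°; sin(325.479°) = -0.5667.
δ = 23.44 × -0.5667 = -13.283° ≈ -13.28°.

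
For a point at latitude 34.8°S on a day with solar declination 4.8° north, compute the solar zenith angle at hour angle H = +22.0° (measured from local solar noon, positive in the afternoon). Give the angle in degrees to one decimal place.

cos θ_z = sin φ sin δ + cos φ cos δ cos H = (-0.5707)(0.0837) + (0.8211)(0.9965)(0.9272) = 0.7109.
θ_z = arccos(0.7109) = 44.69°.

44.7°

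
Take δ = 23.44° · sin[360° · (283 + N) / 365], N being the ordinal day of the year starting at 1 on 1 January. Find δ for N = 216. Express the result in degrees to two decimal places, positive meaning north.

+17.37°

360 × (283 + 216) / 365 = 492.164°; sin(492.164°) = 0.7412.
δ = 23.44 × 0.7412 = 17.374° ≈ +17.37°.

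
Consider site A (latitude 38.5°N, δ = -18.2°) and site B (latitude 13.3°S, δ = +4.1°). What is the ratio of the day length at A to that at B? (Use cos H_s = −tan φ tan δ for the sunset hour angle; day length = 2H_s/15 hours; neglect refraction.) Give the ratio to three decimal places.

A: H_s = arccos(−tan 38.5° · tan -18.2°) = 74.84°, so 2H_s/15 = 9.9787 h.
B: H_s = arccos(−tan -13.3° · tan 4.1°) = 89.03°, so 2H_s/15 = 11.8707 h.
Ratio A/B = 9.9787 / 11.8707 = 0.8406.

0.841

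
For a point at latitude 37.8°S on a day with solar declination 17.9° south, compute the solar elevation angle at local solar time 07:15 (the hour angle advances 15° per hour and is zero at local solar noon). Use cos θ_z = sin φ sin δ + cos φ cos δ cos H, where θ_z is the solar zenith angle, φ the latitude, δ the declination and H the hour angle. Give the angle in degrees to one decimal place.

25.5°

Hour angle H = 15° × (7.25 − 12) = -71.25°.
cos θ_z = sin φ sin δ + cos φ cos δ cos H = (-0.6129)(-0.3074) + (0.7902)(0.9516)(0.3214) = 0.4301.
θ_z = arccos(0.4301) = 64.53°, so the elevation is 90° − 64.53° = 25.47°.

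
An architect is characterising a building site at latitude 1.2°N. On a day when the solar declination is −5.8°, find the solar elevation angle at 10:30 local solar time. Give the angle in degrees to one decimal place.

Hour angle H = 15° × (10.5 − 12) = -22.50°.
cos θ_z = sin(1.2°) sin(-5.8°) + cos(1.2°) cos(-5.8°) cos(-22.50°) = -0.0021 + 0.9189 = 0.9168.
θ_z = arccos(0.9168) = 23.54°, so the elevation is 90° − 23.54° = 66.46°.

66.5°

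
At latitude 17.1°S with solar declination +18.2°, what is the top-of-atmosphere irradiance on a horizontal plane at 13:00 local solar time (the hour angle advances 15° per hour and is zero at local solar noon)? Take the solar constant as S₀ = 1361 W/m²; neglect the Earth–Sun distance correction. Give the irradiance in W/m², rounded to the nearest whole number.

Hour angle H = 15° × (13 − 12) = 15.00°.
cos θ_z = sin(-17.1°) sin(18.2°) + cos(-17.1°) cos(18.2°) cos(15.00°) = -0.0918 + 0.8770 = 0.7852.
Top-of-atmosphere irradiance = S₀ cos θ_z = 1361 × 0.7852 = 1068.66 W/m².

1069 W/m²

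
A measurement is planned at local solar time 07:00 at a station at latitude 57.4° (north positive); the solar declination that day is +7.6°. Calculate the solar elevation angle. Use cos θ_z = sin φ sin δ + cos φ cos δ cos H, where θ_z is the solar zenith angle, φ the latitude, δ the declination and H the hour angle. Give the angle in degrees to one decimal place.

Hour angle H = 15° × (7 − 12) = -75.00°.
cos θ_z = sin φ sin δ + cos φ cos δ cos H = (0.8425)(0.1323) + (0.5388)(0.9912)(0.2588) = 0.2497.
θ_z = arccos(0.2497) = 75.54°, so the elevation is 90° − 75.54° = 14.46°.

14.5°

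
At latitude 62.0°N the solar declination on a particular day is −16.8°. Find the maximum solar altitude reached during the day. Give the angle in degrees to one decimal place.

At local solar noon the hour angle is zero, so the elevation is 90° − |φ − δ| = 90° − |62.0° − (-16.8°)| = 90° − 78.8° = 11.2°.

11.2°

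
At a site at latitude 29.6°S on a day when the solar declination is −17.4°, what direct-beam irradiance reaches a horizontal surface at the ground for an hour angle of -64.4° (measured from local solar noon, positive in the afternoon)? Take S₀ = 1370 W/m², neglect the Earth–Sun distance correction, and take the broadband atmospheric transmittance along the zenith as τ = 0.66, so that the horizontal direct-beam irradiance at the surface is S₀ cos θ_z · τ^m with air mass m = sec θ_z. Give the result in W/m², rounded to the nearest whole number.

305 W/m²

cos θ_z = sin φ sin δ + cos φ cos δ cos H = (-0.4939)(-0.2990) + (0.8695)(0.9542)(0.4321) = 0.5062.
Air mass m = 1/cos θ_z = 1/0.5062 = 1.976; τ^m = 0.66^1.976 = 0.4400.
Surface direct beam = 1370 × 0.5062 × 0.4400 = 305.14 W/m².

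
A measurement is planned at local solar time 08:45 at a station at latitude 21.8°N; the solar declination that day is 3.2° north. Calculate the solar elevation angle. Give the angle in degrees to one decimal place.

Hour angle H = 15° × (8.75 − 12) = -48.75°.
cos θ_z = sin(21.8°) sin(3.2°) + cos(21.8°) cos(3.2°) cos(-48.75°) = 0.0207 + 0.6112 = 0.6319.
θ_z = arccos(0.6319) = 50.81°, so the elevation is 90° − 50.81° = 39.19°.

39.2°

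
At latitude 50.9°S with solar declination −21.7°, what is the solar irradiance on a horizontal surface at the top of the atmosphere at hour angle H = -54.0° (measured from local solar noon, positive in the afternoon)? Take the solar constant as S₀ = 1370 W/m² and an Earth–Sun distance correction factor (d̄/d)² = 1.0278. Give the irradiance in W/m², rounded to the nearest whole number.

889 W/m²

cos θ_z = sin(-50.9°) sin(-21.7°) + cos(-50.9°) cos(-21.7°) cos(-54.00°) = 0.2869 + 0.3444 = 0.6313.
Top-of-atmosphere irradiance = S₀ (d̄/d)² cos θ_z = 1370 × 1.0278 × 0.6313 = 888.92 W/m².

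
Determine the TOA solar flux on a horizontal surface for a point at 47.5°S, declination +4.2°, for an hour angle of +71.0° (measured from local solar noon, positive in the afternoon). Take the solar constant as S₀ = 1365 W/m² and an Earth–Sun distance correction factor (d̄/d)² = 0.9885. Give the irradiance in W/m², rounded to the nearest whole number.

cos θ_z = sin(-47.5°) sin(4.2°) + cos(-47.5°) cos(4.2°) cos(71.00°) = -0.0540 + 0.2194 = 0.1654.
Top-of-atmosphere irradiance = S₀ (d̄/d)² cos θ_z = 1365 × 0.9885 × 0.1654 = 223.17 W/m².

223 W/m²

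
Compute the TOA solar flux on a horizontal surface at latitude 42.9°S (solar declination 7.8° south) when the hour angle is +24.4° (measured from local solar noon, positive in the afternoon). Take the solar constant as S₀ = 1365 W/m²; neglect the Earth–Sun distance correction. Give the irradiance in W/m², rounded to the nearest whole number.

cos θ_z = sin(-42.9°) sin(-7.8°) + cos(-42.9°) cos(-7.8°) cos(24.40°) = 0.0924 + 0.6609 = 0.7533.
Top-of-atmosphere irradiance = S₀ cos θ_z = 1365 × 0.7533 = 1028.25 W/m².

1028 W/m²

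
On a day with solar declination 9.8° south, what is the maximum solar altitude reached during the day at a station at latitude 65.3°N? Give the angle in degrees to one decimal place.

At local solar noon the hour angle is zero, so the elevation is 90° − |φ − δ| = 90° − |65.3° − (-9.8°)| = 90° − 75.1° = 14.9°.

14.9°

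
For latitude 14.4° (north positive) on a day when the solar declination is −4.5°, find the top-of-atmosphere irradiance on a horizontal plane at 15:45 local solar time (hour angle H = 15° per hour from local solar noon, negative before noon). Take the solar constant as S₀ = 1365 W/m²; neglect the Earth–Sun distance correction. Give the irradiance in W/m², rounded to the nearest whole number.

706 W/m²

Hour angle H = 15° × (15.75 − 12) = 56.25°.
With φ = 14.4°, δ = -4.5°, H = 56.25°: sin φ sin δ = -0.0195, cos φ cos δ cos H = 0.5365, so cos θ_z = 0.5170.
Top-of-atmosphere irradiance = S₀ cos θ_z = 1365 × 0.5170 = 705.71 W/m².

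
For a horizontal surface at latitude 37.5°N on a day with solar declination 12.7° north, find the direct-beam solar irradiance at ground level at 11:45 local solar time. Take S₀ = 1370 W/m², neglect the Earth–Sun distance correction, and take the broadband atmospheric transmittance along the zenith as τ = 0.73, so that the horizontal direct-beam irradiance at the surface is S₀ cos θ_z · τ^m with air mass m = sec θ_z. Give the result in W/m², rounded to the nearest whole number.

877 W/m²

Hour angle H = 15° × (11.75 − 12) = -3.75°.
cos θ_z = sin φ sin δ + cos φ cos δ cos H = (0.6088)(0.2198) + (0.7934)(0.9755)(0.9979) = 0.9062.
Air mass m = 1/cos θ_z = 1/0.9062 = 1.104; τ^m = 0.73^1.104 = 0.7065.
Surface direct beam = 1370 × 0.9062 × 0.7065 = 877.12 W/m².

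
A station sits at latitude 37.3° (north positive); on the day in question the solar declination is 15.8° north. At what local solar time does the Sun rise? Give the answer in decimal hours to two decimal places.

5.17 h

The sunset hour angle satisfies cos H_s = −tan φ tan δ = -0.2156, giving H_s = 102.45°.
Sunrise is at 12 − H_s/15 = 12 − 6.830 = 5.170 h local solar time.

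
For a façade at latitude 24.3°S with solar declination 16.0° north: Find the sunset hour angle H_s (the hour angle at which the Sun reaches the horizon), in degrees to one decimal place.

−tan φ tan δ = −(-0.4515)(0.2867) = 0.1294; H_s = arccos(0.1294) = 82.57°.

82.6°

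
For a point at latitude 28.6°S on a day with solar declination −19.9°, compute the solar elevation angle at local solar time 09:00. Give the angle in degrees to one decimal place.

48.3°

Hour angle H = 15° × (9 − 12) = -45.00°.
With φ = -28.6°, δ = -19.9°, H = -45.00°: sin φ sin δ = 0.1629, cos φ cos δ cos H = 0.5838, so cos θ_z = 0.7467.
θ_z = arccos(0.7467) = 41.69°, so the elevation is 90° − 41.69° = 48.31°.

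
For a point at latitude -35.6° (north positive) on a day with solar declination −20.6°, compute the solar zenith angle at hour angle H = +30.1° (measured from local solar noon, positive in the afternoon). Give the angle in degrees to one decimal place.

30.3°

cos θ_z = sin φ sin δ + cos φ cos δ cos H = (-0.5821)(-0.3518) + (0.8131)(0.9361)(0.8652) = 0.8633.
θ_z = arccos(0.8633) = 30.31°.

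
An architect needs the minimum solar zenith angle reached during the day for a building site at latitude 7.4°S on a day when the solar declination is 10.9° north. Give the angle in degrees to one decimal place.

18.3°

At local solar noon the hour angle is zero, so the zenith angle is |φ − δ| = |-7.4° − (10.9°)| = 18.3°.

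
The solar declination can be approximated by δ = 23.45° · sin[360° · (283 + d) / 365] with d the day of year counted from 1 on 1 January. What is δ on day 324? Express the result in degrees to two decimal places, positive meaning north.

360 × (283 + 324) / 365 = 598.685°; sin(598.685°) = -0.8543.
δ = 23.45 × -0.8543 = -20.033° ≈ -20.03°.

-20.03°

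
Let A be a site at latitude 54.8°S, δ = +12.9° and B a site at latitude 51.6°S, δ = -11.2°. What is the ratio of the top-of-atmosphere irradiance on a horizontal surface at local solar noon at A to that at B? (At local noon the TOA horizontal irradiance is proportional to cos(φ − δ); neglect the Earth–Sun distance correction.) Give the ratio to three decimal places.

0.498

A: cos θ_z = cos(-54.8° − (12.9°)) = 0.3795.
B: cos θ_z = cos(-51.6° − (-11.2°)) = 0.7615.
Ratio A/B = 0.3795 / 0.7615 = 0.4984.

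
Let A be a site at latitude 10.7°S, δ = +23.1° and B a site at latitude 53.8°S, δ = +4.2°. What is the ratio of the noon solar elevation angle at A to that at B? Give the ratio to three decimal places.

A: 90° − |-10.7 − (23.1)| = 56.20°.
B: 90° − |-53.8 − (4.2)| = 32.00°.
Ratio A/B = 56.2000 / 32.0000 = 1.7563.

1.756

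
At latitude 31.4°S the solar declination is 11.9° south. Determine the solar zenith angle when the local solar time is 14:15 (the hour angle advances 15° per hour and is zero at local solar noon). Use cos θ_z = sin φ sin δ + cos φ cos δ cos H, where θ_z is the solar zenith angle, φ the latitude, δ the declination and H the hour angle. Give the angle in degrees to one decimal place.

36.7°

Hour angle H = 15° × (14.25 − 12) = 33.75°.
cos θ_z = sin(-31.4°) sin(-11.9°) + cos(-31.4°) cos(-11.9°) cos(33.75°) = 0.1074 + 0.6944 = 0.8018.
θ_z = arccos(0.8018) = 36.70°.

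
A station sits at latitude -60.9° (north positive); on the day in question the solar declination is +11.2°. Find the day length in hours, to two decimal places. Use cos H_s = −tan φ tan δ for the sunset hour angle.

9.22 hours

−tan φ tan δ = −(-1.7966)(0.1980) = 0.3557; H_s = arccos(0.3557) = 69.16°.
Day length = 2 H_s / 15° h⁻¹ = 138.32° / 15 = 9.221 h.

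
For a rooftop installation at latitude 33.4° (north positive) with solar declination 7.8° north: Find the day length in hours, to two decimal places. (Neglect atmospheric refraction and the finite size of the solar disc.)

12.69 hours

cos H_s = −tan(33.4°) · tan(7.8°) = -0.0903, so H_s = arccos(-0.0903) = 95.18°.
Day length = 2 H_s / 15° h⁻¹ = 190.36° / 15 = 12.691 h.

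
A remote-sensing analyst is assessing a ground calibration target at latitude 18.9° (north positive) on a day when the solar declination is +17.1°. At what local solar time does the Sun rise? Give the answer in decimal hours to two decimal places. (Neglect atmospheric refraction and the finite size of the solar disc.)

5.60 h

cos H_s = −tan(18.9°) · tan(17.1°) = -0.1053, so H_s = arccos(-0.1053) = 96.04°.
Sunrise is at 12 − H_s/15 = 12 − 6.403 = 5.597 h local solar time.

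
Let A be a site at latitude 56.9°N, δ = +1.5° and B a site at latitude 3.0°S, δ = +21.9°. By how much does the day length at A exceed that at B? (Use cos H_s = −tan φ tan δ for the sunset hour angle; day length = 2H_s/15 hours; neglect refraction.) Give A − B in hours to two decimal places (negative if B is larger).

+0.47 h

A: H_s = arccos(−tan 56.9° · tan 1.5°) = 92.30°, so 2H_s/15 = 12.3067 h.
B: H_s = arccos(−tan -3.0° · tan 21.9°) = 88.79°, so 2H_s/15 = 11.8387 h.
A − B = 12.3067 − 11.8387 = 0.4680 h.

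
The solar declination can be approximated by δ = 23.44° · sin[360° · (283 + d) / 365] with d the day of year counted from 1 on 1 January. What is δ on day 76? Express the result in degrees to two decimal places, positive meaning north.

360 × (283 + 76) / 365 = 354.082°; sin(354.082°) = -0.1031.
δ = 23.44 × -0.1031 = -2.417° ≈ -2.42°.

-2.42°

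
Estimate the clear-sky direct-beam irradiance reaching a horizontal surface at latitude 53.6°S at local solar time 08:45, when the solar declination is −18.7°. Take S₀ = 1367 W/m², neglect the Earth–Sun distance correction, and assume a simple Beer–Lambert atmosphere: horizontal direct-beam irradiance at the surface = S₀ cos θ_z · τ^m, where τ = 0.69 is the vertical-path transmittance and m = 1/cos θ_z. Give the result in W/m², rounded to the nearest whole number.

Hour angle H = 15° × (8.75 − 12) = -48.75°.
With φ = -53.6°, δ = -18.7°, H = -48.75°: sin φ sin δ = 0.2581, cos φ cos δ cos H = 0.3706, so cos θ_z = 0.6287.
Air mass m = 1/cos θ_z = 1/0.6287 = 1.591; τ^m = 0.69^1.591 = 0.5541.
Surface direct beam = 1367 × 0.6287 × 0.5541 = 476.21 W/m².

476 W/m²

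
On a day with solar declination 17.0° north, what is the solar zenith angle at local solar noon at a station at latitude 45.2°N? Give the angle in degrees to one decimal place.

At local solar noon the hour angle is zero, so the zenith angle is |φ − δ| = |45.2° − (17.0°)| = 28.2°.

28.2°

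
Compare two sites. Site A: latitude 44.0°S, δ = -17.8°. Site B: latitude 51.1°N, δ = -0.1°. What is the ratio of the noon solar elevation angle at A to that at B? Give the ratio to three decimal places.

1.644

A: 90° − |-44.0 − (-17.8)| = 63.80°.
B: 90° − |51.1 − (-0.1)| = 38.80°.
Ratio A/B = 63.8000 / 38.8000 = 1.6443.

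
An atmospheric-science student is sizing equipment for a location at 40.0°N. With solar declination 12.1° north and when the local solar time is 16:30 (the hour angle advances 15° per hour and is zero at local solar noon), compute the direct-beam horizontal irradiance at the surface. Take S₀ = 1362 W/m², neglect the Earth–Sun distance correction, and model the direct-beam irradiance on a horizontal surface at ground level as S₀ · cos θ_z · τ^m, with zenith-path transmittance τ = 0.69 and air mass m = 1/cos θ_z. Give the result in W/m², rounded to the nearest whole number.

238 W/m²

Hour angle H = 15° × (16.5 − 12) = 67.50°.
With φ = 40.0°, δ = 12.1°, H = 67.50°: sin φ sin δ = 0.1347, cos φ cos δ cos H = 0.2866, so cos θ_z = 0.4213.
Air mass m = 1/cos θ_z = 1/0.4213 = 2.374; τ^m = 0.69^2.374 = 0.4144.
Surface direct beam = 1362 × 0.4213 × 0.4144 = 237.79 W/m².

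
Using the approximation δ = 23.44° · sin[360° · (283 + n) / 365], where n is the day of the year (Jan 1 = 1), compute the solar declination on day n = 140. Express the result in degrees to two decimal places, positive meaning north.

360 × (283 + 140) / 365 = 417.205°; sin(417.205°) = 0.8406.
δ = 23.44 × 0.8406 = 19.704° ≈ +19.70°.

+19.70°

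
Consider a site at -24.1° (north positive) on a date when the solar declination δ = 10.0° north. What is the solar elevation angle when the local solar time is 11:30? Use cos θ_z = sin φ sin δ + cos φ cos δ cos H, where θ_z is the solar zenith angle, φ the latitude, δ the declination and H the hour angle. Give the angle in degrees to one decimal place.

Hour angle H = 15° × (11.5 − 12) = -7.50°.
cos θ_z = sin(-24.1°) sin(10.0°) + cos(-24.1°) cos(10.0°) cos(-7.50°) = -0.0709 + 0.8913 = 0.8204.
θ_z = arccos(0.8204) = 34.88°, so the elevation is 90° − 34.88° = 55.12°.

55.1°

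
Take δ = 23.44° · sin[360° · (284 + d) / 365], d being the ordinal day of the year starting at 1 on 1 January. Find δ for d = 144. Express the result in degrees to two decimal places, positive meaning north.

360 × (284 + 144) / 365 = 422.137°; sin(422.137°) = 0.8841.
δ = 23.44 × 0.8841 = 20.723° ≈ +20.72°.

+20.72°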